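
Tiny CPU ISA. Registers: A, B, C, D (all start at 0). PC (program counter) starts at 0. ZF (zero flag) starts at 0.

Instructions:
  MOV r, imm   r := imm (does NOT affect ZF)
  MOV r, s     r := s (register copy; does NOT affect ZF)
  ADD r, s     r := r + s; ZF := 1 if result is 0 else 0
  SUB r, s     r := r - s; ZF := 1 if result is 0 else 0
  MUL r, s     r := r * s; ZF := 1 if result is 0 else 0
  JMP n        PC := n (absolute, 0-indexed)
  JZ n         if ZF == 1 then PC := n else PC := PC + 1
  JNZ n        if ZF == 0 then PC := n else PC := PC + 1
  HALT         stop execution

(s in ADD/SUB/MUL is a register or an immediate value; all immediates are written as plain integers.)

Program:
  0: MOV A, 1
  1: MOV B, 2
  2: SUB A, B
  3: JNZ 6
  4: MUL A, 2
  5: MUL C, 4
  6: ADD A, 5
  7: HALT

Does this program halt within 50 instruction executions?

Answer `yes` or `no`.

Answer: yes

Derivation:
Step 1: PC=0 exec 'MOV A, 1'. After: A=1 B=0 C=0 D=0 ZF=0 PC=1
Step 2: PC=1 exec 'MOV B, 2'. After: A=1 B=2 C=0 D=0 ZF=0 PC=2
Step 3: PC=2 exec 'SUB A, B'. After: A=-1 B=2 C=0 D=0 ZF=0 PC=3
Step 4: PC=3 exec 'JNZ 6'. After: A=-1 B=2 C=0 D=0 ZF=0 PC=6
Step 5: PC=6 exec 'ADD A, 5'. After: A=4 B=2 C=0 D=0 ZF=0 PC=7
Step 6: PC=7 exec 'HALT'. After: A=4 B=2 C=0 D=0 ZF=0 PC=7 HALTED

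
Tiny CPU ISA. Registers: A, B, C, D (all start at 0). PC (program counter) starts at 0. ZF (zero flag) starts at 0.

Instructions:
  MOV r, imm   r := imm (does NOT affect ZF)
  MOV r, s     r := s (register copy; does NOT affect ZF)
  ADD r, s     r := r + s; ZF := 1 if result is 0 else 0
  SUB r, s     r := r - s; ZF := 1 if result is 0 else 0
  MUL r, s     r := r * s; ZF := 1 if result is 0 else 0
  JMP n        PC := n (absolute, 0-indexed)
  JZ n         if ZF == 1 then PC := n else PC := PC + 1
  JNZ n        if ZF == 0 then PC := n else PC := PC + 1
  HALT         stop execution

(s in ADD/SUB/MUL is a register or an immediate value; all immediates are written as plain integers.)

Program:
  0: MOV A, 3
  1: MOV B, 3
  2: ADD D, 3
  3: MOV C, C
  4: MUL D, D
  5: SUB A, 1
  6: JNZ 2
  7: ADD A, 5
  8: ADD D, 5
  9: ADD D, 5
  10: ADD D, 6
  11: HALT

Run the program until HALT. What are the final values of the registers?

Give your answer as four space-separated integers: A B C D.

Answer: 5 3 0 21625

Derivation:
Step 1: PC=0 exec 'MOV A, 3'. After: A=3 B=0 C=0 D=0 ZF=0 PC=1
Step 2: PC=1 exec 'MOV B, 3'. After: A=3 B=3 C=0 D=0 ZF=0 PC=2
Step 3: PC=2 exec 'ADD D, 3'. After: A=3 B=3 C=0 D=3 ZF=0 PC=3
Step 4: PC=3 exec 'MOV C, C'. After: A=3 B=3 C=0 D=3 ZF=0 PC=4
Step 5: PC=4 exec 'MUL D, D'. After: A=3 B=3 C=0 D=9 ZF=0 PC=5
Step 6: PC=5 exec 'SUB A, 1'. After: A=2 B=3 C=0 D=9 ZF=0 PC=6
Step 7: PC=6 exec 'JNZ 2'. After: A=2 B=3 C=0 D=9 ZF=0 PC=2
Step 8: PC=2 exec 'ADD D, 3'. After: A=2 B=3 C=0 D=12 ZF=0 PC=3
Step 9: PC=3 exec 'MOV C, C'. After: A=2 B=3 C=0 D=12 ZF=0 PC=4
Step 10: PC=4 exec 'MUL D, D'. After: A=2 B=3 C=0 D=144 ZF=0 PC=5
Step 11: PC=5 exec 'SUB A, 1'. After: A=1 B=3 C=0 D=144 ZF=0 PC=6
Step 12: PC=6 exec 'JNZ 2'. After: A=1 B=3 C=0 D=144 ZF=0 PC=2
Step 13: PC=2 exec 'ADD D, 3'. After: A=1 B=3 C=0 D=147 ZF=0 PC=3
Step 14: PC=3 exec 'MOV C, C'. After: A=1 B=3 C=0 D=147 ZF=0 PC=4
Step 15: PC=4 exec 'MUL D, D'. After: A=1 B=3 C=0 D=21609 ZF=0 PC=5
Step 16: PC=5 exec 'SUB A, 1'. After: A=0 B=3 C=0 D=21609 ZF=1 PC=6
Step 17: PC=6 exec 'JNZ 2'. After: A=0 B=3 C=0 D=21609 ZF=1 PC=7
Step 18: PC=7 exec 'ADD A, 5'. After: A=5 B=3 C=0 D=21609 ZF=0 PC=8
Step 19: PC=8 exec 'ADD D, 5'. After: A=5 B=3 C=0 D=21614 ZF=0 PC=9
Step 20: PC=9 exec 'ADD D, 5'. After: A=5 B=3 C=0 D=21619 ZF=0 PC=10
Step 21: PC=10 exec 'ADD D, 6'. After: A=5 B=3 C=0 D=21625 ZF=0 PC=11
Step 22: PC=11 exec 'HALT'. After: A=5 B=3 C=0 D=21625 ZF=0 PC=11 HALTED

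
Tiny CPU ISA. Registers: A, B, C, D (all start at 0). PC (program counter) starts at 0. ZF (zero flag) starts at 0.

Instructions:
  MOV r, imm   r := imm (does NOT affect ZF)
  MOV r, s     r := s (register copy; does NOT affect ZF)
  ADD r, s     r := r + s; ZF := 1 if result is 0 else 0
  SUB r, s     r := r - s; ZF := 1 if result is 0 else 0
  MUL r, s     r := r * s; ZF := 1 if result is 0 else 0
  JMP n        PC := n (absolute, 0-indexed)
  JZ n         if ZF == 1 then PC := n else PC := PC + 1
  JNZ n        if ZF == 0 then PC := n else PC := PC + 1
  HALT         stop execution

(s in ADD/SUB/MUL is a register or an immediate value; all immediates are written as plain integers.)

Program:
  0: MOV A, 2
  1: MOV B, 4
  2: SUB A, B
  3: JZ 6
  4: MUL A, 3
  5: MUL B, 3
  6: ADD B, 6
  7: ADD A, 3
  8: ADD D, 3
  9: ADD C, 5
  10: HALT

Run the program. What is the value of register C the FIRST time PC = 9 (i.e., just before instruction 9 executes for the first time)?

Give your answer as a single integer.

Step 1: PC=0 exec 'MOV A, 2'. After: A=2 B=0 C=0 D=0 ZF=0 PC=1
Step 2: PC=1 exec 'MOV B, 4'. After: A=2 B=4 C=0 D=0 ZF=0 PC=2
Step 3: PC=2 exec 'SUB A, B'. After: A=-2 B=4 C=0 D=0 ZF=0 PC=3
Step 4: PC=3 exec 'JZ 6'. After: A=-2 B=4 C=0 D=0 ZF=0 PC=4
Step 5: PC=4 exec 'MUL A, 3'. After: A=-6 B=4 C=0 D=0 ZF=0 PC=5
Step 6: PC=5 exec 'MUL B, 3'. After: A=-6 B=12 C=0 D=0 ZF=0 PC=6
Step 7: PC=6 exec 'ADD B, 6'. After: A=-6 B=18 C=0 D=0 ZF=0 PC=7
Step 8: PC=7 exec 'ADD A, 3'. After: A=-3 B=18 C=0 D=0 ZF=0 PC=8
Step 9: PC=8 exec 'ADD D, 3'. After: A=-3 B=18 C=0 D=3 ZF=0 PC=9
First time PC=9: C=0

0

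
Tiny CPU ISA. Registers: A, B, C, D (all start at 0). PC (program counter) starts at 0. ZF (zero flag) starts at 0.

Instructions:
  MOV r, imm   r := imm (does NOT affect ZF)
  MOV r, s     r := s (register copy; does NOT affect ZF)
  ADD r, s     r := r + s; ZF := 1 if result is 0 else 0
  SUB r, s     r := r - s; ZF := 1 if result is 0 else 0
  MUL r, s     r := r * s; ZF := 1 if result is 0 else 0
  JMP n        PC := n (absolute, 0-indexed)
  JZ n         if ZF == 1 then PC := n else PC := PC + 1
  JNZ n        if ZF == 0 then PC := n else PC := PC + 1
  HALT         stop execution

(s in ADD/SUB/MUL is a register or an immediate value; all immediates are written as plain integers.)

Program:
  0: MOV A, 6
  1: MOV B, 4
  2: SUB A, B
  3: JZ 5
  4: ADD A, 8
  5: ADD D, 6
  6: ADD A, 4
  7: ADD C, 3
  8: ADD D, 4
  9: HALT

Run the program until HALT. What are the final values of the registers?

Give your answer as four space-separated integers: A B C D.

Step 1: PC=0 exec 'MOV A, 6'. After: A=6 B=0 C=0 D=0 ZF=0 PC=1
Step 2: PC=1 exec 'MOV B, 4'. After: A=6 B=4 C=0 D=0 ZF=0 PC=2
Step 3: PC=2 exec 'SUB A, B'. After: A=2 B=4 C=0 D=0 ZF=0 PC=3
Step 4: PC=3 exec 'JZ 5'. After: A=2 B=4 C=0 D=0 ZF=0 PC=4
Step 5: PC=4 exec 'ADD A, 8'. After: A=10 B=4 C=0 D=0 ZF=0 PC=5
Step 6: PC=5 exec 'ADD D, 6'. After: A=10 B=4 C=0 D=6 ZF=0 PC=6
Step 7: PC=6 exec 'ADD A, 4'. After: A=14 B=4 C=0 D=6 ZF=0 PC=7
Step 8: PC=7 exec 'ADD C, 3'. After: A=14 B=4 C=3 D=6 ZF=0 PC=8
Step 9: PC=8 exec 'ADD D, 4'. After: A=14 B=4 C=3 D=10 ZF=0 PC=9
Step 10: PC=9 exec 'HALT'. After: A=14 B=4 C=3 D=10 ZF=0 PC=9 HALTED

Answer: 14 4 3 10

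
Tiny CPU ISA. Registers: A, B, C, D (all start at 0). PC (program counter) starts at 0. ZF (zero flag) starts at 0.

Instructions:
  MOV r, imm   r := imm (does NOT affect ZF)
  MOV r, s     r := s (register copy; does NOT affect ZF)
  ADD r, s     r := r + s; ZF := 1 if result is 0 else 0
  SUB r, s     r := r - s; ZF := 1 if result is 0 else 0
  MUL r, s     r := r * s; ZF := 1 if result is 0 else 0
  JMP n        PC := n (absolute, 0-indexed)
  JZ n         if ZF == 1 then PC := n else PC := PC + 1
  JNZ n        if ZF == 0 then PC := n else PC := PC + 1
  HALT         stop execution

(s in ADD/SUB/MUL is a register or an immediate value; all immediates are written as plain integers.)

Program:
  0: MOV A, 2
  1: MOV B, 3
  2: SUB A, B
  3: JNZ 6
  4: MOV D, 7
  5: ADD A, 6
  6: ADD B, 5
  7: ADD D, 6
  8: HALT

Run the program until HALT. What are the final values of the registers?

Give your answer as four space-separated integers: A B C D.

Answer: -1 8 0 6

Derivation:
Step 1: PC=0 exec 'MOV A, 2'. After: A=2 B=0 C=0 D=0 ZF=0 PC=1
Step 2: PC=1 exec 'MOV B, 3'. After: A=2 B=3 C=0 D=0 ZF=0 PC=2
Step 3: PC=2 exec 'SUB A, B'. After: A=-1 B=3 C=0 D=0 ZF=0 PC=3
Step 4: PC=3 exec 'JNZ 6'. After: A=-1 B=3 C=0 D=0 ZF=0 PC=6
Step 5: PC=6 exec 'ADD B, 5'. After: A=-1 B=8 C=0 D=0 ZF=0 PC=7
Step 6: PC=7 exec 'ADD D, 6'. After: A=-1 B=8 C=0 D=6 ZF=0 PC=8
Step 7: PC=8 exec 'HALT'. After: A=-1 B=8 C=0 D=6 ZF=0 PC=8 HALTED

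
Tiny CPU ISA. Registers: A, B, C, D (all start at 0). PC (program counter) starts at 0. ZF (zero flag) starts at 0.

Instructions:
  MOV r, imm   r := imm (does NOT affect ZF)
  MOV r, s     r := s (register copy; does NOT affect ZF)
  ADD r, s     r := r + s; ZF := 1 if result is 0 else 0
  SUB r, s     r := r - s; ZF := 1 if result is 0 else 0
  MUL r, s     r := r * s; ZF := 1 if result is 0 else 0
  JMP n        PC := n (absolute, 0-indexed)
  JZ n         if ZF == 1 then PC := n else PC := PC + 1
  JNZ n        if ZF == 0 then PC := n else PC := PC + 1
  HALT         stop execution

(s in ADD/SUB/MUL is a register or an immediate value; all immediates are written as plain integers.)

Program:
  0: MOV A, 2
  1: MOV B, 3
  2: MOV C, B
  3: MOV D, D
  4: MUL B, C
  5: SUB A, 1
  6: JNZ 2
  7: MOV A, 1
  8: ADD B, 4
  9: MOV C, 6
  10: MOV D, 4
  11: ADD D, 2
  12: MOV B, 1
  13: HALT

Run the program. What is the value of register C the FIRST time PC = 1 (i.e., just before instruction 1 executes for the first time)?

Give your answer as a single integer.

Step 1: PC=0 exec 'MOV A, 2'. After: A=2 B=0 C=0 D=0 ZF=0 PC=1
First time PC=1: C=0

0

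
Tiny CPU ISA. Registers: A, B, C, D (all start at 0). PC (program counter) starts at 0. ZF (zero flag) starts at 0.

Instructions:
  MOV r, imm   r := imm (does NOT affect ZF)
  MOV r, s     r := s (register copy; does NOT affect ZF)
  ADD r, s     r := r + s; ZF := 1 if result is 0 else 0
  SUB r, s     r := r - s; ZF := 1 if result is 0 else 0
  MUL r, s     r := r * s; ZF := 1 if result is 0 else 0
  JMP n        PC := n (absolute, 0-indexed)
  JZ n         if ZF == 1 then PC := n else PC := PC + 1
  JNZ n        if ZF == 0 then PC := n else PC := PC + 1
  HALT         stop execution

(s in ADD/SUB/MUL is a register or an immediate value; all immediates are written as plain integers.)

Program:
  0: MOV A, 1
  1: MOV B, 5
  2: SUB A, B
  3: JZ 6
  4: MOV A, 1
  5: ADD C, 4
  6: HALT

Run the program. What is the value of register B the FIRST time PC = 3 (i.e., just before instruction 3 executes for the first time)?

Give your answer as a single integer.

Step 1: PC=0 exec 'MOV A, 1'. After: A=1 B=0 C=0 D=0 ZF=0 PC=1
Step 2: PC=1 exec 'MOV B, 5'. After: A=1 B=5 C=0 D=0 ZF=0 PC=2
Step 3: PC=2 exec 'SUB A, B'. After: A=-4 B=5 C=0 D=0 ZF=0 PC=3
First time PC=3: B=5

5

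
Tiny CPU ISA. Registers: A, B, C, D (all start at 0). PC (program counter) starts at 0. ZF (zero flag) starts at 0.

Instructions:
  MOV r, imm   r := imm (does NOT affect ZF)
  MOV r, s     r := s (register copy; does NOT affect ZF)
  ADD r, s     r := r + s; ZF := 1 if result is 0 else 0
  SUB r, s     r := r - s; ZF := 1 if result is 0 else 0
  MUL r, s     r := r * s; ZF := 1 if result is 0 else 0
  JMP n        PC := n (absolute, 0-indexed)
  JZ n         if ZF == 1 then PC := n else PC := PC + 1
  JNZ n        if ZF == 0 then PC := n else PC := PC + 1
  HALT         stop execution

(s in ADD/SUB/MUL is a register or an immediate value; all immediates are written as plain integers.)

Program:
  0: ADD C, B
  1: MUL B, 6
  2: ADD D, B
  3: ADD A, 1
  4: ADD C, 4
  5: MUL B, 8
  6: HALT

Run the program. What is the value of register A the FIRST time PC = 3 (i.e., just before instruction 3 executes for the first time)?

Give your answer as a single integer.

Step 1: PC=0 exec 'ADD C, B'. After: A=0 B=0 C=0 D=0 ZF=1 PC=1
Step 2: PC=1 exec 'MUL B, 6'. After: A=0 B=0 C=0 D=0 ZF=1 PC=2
Step 3: PC=2 exec 'ADD D, B'. After: A=0 B=0 C=0 D=0 ZF=1 PC=3
First time PC=3: A=0

0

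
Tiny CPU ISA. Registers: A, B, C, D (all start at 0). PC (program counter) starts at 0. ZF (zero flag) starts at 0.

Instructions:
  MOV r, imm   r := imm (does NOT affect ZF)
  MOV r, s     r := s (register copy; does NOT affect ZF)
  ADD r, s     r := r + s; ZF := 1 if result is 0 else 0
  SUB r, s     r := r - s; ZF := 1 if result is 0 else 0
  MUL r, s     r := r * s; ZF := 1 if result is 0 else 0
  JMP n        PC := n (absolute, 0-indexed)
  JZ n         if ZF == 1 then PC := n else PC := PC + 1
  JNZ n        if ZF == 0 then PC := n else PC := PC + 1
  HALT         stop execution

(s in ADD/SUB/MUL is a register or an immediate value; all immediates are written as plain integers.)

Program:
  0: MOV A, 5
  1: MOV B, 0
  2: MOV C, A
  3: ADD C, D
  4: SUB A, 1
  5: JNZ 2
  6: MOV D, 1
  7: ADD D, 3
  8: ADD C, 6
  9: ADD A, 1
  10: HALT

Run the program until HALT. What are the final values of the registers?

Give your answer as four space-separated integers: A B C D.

Step 1: PC=0 exec 'MOV A, 5'. After: A=5 B=0 C=0 D=0 ZF=0 PC=1
Step 2: PC=1 exec 'MOV B, 0'. After: A=5 B=0 C=0 D=0 ZF=0 PC=2
Step 3: PC=2 exec 'MOV C, A'. After: A=5 B=0 C=5 D=0 ZF=0 PC=3
Step 4: PC=3 exec 'ADD C, D'. After: A=5 B=0 C=5 D=0 ZF=0 PC=4
Step 5: PC=4 exec 'SUB A, 1'. After: A=4 B=0 C=5 D=0 ZF=0 PC=5
Step 6: PC=5 exec 'JNZ 2'. After: A=4 B=0 C=5 D=0 ZF=0 PC=2
Step 7: PC=2 exec 'MOV C, A'. After: A=4 B=0 C=4 D=0 ZF=0 PC=3
Step 8: PC=3 exec 'ADD C, D'. After: A=4 B=0 C=4 D=0 ZF=0 PC=4
Step 9: PC=4 exec 'SUB A, 1'. After: A=3 B=0 C=4 D=0 ZF=0 PC=5
Step 10: PC=5 exec 'JNZ 2'. After: A=3 B=0 C=4 D=0 ZF=0 PC=2
Step 11: PC=2 exec 'MOV C, A'. After: A=3 B=0 C=3 D=0 ZF=0 PC=3
Step 12: PC=3 exec 'ADD C, D'. After: A=3 B=0 C=3 D=0 ZF=0 PC=4
Step 13: PC=4 exec 'SUB A, 1'. After: A=2 B=0 C=3 D=0 ZF=0 PC=5
Step 14: PC=5 exec 'JNZ 2'. After: A=2 B=0 C=3 D=0 ZF=0 PC=2
Step 15: PC=2 exec 'MOV C, A'. After: A=2 B=0 C=2 D=0 ZF=0 PC=3
Step 16: PC=3 exec 'ADD C, D'. After: A=2 B=0 C=2 D=0 ZF=0 PC=4
Step 17: PC=4 exec 'SUB A, 1'. After: A=1 B=0 C=2 D=0 ZF=0 PC=5
Step 18: PC=5 exec 'JNZ 2'. After: A=1 B=0 C=2 D=0 ZF=0 PC=2
Step 19: PC=2 exec 'MOV C, A'. After: A=1 B=0 C=1 D=0 ZF=0 PC=3
Step 20: PC=3 exec 'ADD C, D'. After: A=1 B=0 C=1 D=0 ZF=0 PC=4
Step 21: PC=4 exec 'SUB A, 1'. After: A=0 B=0 C=1 D=0 ZF=1 PC=5
Step 22: PC=5 exec 'JNZ 2'. After: A=0 B=0 C=1 D=0 ZF=1 PC=6
Step 23: PC=6 exec 'MOV D, 1'. After: A=0 B=0 C=1 D=1 ZF=1 PC=7
Step 24: PC=7 exec 'ADD D, 3'. After: A=0 B=0 C=1 D=4 ZF=0 PC=8
Step 25: PC=8 exec 'ADD C, 6'. After: A=0 B=0 C=7 D=4 ZF=0 PC=9
Step 26: PC=9 exec 'ADD A, 1'. After: A=1 B=0 C=7 D=4 ZF=0 PC=10
Step 27: PC=10 exec 'HALT'. After: A=1 B=0 C=7 D=4 ZF=0 PC=10 HALTED

Answer: 1 0 7 4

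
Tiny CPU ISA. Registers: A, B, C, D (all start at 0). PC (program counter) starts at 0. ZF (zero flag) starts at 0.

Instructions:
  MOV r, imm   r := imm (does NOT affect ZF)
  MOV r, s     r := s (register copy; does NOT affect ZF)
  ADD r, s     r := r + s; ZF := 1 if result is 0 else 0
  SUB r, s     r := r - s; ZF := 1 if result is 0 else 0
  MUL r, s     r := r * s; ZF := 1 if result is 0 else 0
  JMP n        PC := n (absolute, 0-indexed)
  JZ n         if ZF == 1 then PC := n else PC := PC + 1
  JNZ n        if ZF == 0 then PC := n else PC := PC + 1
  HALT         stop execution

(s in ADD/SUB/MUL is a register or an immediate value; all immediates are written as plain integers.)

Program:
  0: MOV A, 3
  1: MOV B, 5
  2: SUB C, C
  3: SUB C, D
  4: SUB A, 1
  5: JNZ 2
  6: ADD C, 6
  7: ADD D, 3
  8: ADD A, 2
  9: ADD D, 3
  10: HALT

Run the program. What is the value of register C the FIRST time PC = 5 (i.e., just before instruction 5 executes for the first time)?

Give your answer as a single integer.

Step 1: PC=0 exec 'MOV A, 3'. After: A=3 B=0 C=0 D=0 ZF=0 PC=1
Step 2: PC=1 exec 'MOV B, 5'. After: A=3 B=5 C=0 D=0 ZF=0 PC=2
Step 3: PC=2 exec 'SUB C, C'. After: A=3 B=5 C=0 D=0 ZF=1 PC=3
Step 4: PC=3 exec 'SUB C, D'. After: A=3 B=5 C=0 D=0 ZF=1 PC=4
Step 5: PC=4 exec 'SUB A, 1'. After: A=2 B=5 C=0 D=0 ZF=0 PC=5
First time PC=5: C=0

0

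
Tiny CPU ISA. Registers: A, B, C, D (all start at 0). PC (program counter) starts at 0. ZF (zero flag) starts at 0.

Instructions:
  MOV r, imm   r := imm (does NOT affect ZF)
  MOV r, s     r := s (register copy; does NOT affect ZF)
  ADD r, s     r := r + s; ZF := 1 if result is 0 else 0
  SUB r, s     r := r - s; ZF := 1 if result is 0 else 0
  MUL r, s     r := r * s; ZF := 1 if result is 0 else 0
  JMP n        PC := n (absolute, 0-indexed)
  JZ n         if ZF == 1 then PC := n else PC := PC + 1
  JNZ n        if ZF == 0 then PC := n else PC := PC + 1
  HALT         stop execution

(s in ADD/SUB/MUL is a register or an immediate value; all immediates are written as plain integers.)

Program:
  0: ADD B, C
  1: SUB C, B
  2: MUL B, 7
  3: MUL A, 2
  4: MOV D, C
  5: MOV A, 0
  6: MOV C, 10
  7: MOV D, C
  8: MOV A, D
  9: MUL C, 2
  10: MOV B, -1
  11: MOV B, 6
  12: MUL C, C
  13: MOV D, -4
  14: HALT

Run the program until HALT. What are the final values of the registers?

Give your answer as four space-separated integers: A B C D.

Answer: 10 6 400 -4

Derivation:
Step 1: PC=0 exec 'ADD B, C'. After: A=0 B=0 C=0 D=0 ZF=1 PC=1
Step 2: PC=1 exec 'SUB C, B'. After: A=0 B=0 C=0 D=0 ZF=1 PC=2
Step 3: PC=2 exec 'MUL B, 7'. After: A=0 B=0 C=0 D=0 ZF=1 PC=3
Step 4: PC=3 exec 'MUL A, 2'. After: A=0 B=0 C=0 D=0 ZF=1 PC=4
Step 5: PC=4 exec 'MOV D, C'. After: A=0 B=0 C=0 D=0 ZF=1 PC=5
Step 6: PC=5 exec 'MOV A, 0'. After: A=0 B=0 C=0 D=0 ZF=1 PC=6
Step 7: PC=6 exec 'MOV C, 10'. After: A=0 B=0 C=10 D=0 ZF=1 PC=7
Step 8: PC=7 exec 'MOV D, C'. After: A=0 B=0 C=10 D=10 ZF=1 PC=8
Step 9: PC=8 exec 'MOV A, D'. After: A=10 B=0 C=10 D=10 ZF=1 PC=9
Step 10: PC=9 exec 'MUL C, 2'. After: A=10 B=0 C=20 D=10 ZF=0 PC=10
Step 11: PC=10 exec 'MOV B, -1'. After: A=10 B=-1 C=20 D=10 ZF=0 PC=11
Step 12: PC=11 exec 'MOV B, 6'. After: A=10 B=6 C=20 D=10 ZF=0 PC=12
Step 13: PC=12 exec 'MUL C, C'. After: A=10 B=6 C=400 D=10 ZF=0 PC=13
Step 14: PC=13 exec 'MOV D, -4'. After: A=10 B=6 C=400 D=-4 ZF=0 PC=14
Step 15: PC=14 exec 'HALT'. After: A=10 B=6 C=400 D=-4 ZF=0 PC=14 HALTED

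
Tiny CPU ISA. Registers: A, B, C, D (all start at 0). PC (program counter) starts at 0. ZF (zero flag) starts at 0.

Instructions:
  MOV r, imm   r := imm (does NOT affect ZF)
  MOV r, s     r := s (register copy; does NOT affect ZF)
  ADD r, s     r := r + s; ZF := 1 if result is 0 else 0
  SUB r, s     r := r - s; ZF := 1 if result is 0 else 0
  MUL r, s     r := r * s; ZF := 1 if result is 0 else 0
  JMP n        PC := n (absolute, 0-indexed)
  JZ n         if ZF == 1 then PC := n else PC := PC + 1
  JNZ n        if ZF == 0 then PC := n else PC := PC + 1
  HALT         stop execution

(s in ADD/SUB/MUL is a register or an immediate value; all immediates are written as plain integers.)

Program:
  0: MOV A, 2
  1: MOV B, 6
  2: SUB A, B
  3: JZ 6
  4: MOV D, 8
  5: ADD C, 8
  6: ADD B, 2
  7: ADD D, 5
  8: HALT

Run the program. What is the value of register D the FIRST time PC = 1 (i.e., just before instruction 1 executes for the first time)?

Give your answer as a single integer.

Step 1: PC=0 exec 'MOV A, 2'. After: A=2 B=0 C=0 D=0 ZF=0 PC=1
First time PC=1: D=0

0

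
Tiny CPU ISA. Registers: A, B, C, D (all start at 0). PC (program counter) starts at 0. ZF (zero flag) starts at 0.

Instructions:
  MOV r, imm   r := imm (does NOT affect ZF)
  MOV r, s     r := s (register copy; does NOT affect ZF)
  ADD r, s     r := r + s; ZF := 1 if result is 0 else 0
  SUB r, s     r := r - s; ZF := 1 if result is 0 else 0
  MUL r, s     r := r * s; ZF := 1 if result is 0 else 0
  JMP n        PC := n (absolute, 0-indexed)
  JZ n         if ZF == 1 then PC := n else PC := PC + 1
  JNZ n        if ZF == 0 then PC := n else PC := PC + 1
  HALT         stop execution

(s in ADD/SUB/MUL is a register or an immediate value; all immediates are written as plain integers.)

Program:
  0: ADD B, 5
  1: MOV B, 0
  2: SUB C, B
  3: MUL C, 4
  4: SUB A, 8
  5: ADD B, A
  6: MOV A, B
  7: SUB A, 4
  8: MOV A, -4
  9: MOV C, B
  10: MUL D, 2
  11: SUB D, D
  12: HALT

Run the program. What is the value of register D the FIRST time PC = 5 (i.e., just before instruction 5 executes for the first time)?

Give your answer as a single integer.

Step 1: PC=0 exec 'ADD B, 5'. After: A=0 B=5 C=0 D=0 ZF=0 PC=1
Step 2: PC=1 exec 'MOV B, 0'. After: A=0 B=0 C=0 D=0 ZF=0 PC=2
Step 3: PC=2 exec 'SUB C, B'. After: A=0 B=0 C=0 D=0 ZF=1 PC=3
Step 4: PC=3 exec 'MUL C, 4'. After: A=0 B=0 C=0 D=0 ZF=1 PC=4
Step 5: PC=4 exec 'SUB A, 8'. After: A=-8 B=0 C=0 D=0 ZF=0 PC=5
First time PC=5: D=0

0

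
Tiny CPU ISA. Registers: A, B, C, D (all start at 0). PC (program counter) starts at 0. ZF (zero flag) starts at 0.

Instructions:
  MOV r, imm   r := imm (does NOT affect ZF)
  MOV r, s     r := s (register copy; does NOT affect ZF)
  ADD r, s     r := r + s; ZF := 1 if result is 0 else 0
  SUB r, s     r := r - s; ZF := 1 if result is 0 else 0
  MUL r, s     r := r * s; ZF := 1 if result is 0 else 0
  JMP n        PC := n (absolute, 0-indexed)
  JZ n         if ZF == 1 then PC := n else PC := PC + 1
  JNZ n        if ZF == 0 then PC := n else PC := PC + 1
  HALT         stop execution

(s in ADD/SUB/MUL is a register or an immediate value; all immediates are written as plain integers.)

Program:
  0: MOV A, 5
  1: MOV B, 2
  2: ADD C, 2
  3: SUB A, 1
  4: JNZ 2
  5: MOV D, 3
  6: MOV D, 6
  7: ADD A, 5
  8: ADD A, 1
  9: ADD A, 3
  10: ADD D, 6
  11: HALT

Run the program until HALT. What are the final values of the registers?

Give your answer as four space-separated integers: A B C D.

Answer: 9 2 10 12

Derivation:
Step 1: PC=0 exec 'MOV A, 5'. After: A=5 B=0 C=0 D=0 ZF=0 PC=1
Step 2: PC=1 exec 'MOV B, 2'. After: A=5 B=2 C=0 D=0 ZF=0 PC=2
Step 3: PC=2 exec 'ADD C, 2'. After: A=5 B=2 C=2 D=0 ZF=0 PC=3
Step 4: PC=3 exec 'SUB A, 1'. After: A=4 B=2 C=2 D=0 ZF=0 PC=4
Step 5: PC=4 exec 'JNZ 2'. After: A=4 B=2 C=2 D=0 ZF=0 PC=2
Step 6: PC=2 exec 'ADD C, 2'. After: A=4 B=2 C=4 D=0 ZF=0 PC=3
Step 7: PC=3 exec 'SUB A, 1'. After: A=3 B=2 C=4 D=0 ZF=0 PC=4
Step 8: PC=4 exec 'JNZ 2'. After: A=3 B=2 C=4 D=0 ZF=0 PC=2
Step 9: PC=2 exec 'ADD C, 2'. After: A=3 B=2 C=6 D=0 ZF=0 PC=3
Step 10: PC=3 exec 'SUB A, 1'. After: A=2 B=2 C=6 D=0 ZF=0 PC=4
Step 11: PC=4 exec 'JNZ 2'. After: A=2 B=2 C=6 D=0 ZF=0 PC=2
Step 12: PC=2 exec 'ADD C, 2'. After: A=2 B=2 C=8 D=0 ZF=0 PC=3
Step 13: PC=3 exec 'SUB A, 1'. After: A=1 B=2 C=8 D=0 ZF=0 PC=4
Step 14: PC=4 exec 'JNZ 2'. After: A=1 B=2 C=8 D=0 ZF=0 PC=2
Step 15: PC=2 exec 'ADD C, 2'. After: A=1 B=2 C=10 D=0 ZF=0 PC=3
Step 16: PC=3 exec 'SUB A, 1'. After: A=0 B=2 C=10 D=0 ZF=1 PC=4
Step 17: PC=4 exec 'JNZ 2'. After: A=0 B=2 C=10 D=0 ZF=1 PC=5
Step 18: PC=5 exec 'MOV D, 3'. After: A=0 B=2 C=10 D=3 ZF=1 PC=6
Step 19: PC=6 exec 'MOV D, 6'. After: A=0 B=2 C=10 D=6 ZF=1 PC=7
Step 20: PC=7 exec 'ADD A, 5'. After: A=5 B=2 C=10 D=6 ZF=0 PC=8
Step 21: PC=8 exec 'ADD A, 1'. After: A=6 B=2 C=10 D=6 ZF=0 PC=9
Step 22: PC=9 exec 'ADD A, 3'. After: A=9 B=2 C=10 D=6 ZF=0 PC=10
Step 23: PC=10 exec 'ADD D, 6'. After: A=9 B=2 C=10 D=12 ZF=0 PC=11
Step 24: PC=11 exec 'HALT'. After: A=9 B=2 C=10 D=12 ZF=0 PC=11 HALTED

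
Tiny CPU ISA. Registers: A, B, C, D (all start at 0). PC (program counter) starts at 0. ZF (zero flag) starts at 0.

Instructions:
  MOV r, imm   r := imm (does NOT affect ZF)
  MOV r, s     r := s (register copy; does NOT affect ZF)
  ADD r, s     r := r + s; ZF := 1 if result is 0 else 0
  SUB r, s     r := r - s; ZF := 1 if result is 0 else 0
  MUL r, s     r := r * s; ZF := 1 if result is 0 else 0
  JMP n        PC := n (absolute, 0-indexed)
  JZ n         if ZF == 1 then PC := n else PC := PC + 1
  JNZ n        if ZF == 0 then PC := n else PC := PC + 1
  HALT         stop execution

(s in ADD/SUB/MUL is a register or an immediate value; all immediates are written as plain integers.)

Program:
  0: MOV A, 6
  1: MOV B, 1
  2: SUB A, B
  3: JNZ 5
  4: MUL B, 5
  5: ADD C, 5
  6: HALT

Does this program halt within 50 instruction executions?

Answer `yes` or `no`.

Step 1: PC=0 exec 'MOV A, 6'. After: A=6 B=0 C=0 D=0 ZF=0 PC=1
Step 2: PC=1 exec 'MOV B, 1'. After: A=6 B=1 C=0 D=0 ZF=0 PC=2
Step 3: PC=2 exec 'SUB A, B'. After: A=5 B=1 C=0 D=0 ZF=0 PC=3
Step 4: PC=3 exec 'JNZ 5'. After: A=5 B=1 C=0 D=0 ZF=0 PC=5
Step 5: PC=5 exec 'ADD C, 5'. After: A=5 B=1 C=5 D=0 ZF=0 PC=6
Step 6: PC=6 exec 'HALT'. After: A=5 B=1 C=5 D=0 ZF=0 PC=6 HALTED

Answer: yes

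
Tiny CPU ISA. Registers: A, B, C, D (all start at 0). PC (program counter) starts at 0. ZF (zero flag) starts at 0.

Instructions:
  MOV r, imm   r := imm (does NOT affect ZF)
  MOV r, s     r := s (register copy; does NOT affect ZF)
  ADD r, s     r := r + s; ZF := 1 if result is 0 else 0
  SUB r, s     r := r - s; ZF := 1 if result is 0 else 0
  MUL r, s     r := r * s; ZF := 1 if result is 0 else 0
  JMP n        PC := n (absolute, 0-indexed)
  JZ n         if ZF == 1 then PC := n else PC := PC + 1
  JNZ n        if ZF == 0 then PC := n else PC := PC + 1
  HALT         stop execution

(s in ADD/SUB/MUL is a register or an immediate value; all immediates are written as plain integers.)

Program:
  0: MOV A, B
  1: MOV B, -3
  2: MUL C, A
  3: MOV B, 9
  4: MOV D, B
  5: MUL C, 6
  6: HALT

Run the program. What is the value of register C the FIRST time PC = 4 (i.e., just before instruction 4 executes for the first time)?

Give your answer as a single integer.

Step 1: PC=0 exec 'MOV A, B'. After: A=0 B=0 C=0 D=0 ZF=0 PC=1
Step 2: PC=1 exec 'MOV B, -3'. After: A=0 B=-3 C=0 D=0 ZF=0 PC=2
Step 3: PC=2 exec 'MUL C, A'. After: A=0 B=-3 C=0 D=0 ZF=1 PC=3
Step 4: PC=3 exec 'MOV B, 9'. After: A=0 B=9 C=0 D=0 ZF=1 PC=4
First time PC=4: C=0

0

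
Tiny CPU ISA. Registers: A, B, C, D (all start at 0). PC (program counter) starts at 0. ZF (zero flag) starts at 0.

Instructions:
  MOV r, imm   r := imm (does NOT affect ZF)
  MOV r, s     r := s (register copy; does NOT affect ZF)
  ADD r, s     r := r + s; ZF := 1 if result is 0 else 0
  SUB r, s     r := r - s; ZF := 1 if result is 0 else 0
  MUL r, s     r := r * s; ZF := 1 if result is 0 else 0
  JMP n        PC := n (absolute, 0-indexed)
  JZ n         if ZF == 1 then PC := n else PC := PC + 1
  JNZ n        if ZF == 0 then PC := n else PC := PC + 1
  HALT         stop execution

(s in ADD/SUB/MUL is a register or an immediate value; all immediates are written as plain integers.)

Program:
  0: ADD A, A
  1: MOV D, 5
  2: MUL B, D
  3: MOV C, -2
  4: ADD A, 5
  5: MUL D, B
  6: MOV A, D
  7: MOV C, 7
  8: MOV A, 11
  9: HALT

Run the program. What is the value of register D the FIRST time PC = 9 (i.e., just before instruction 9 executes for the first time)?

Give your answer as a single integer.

Step 1: PC=0 exec 'ADD A, A'. After: A=0 B=0 C=0 D=0 ZF=1 PC=1
Step 2: PC=1 exec 'MOV D, 5'. After: A=0 B=0 C=0 D=5 ZF=1 PC=2
Step 3: PC=2 exec 'MUL B, D'. After: A=0 B=0 C=0 D=5 ZF=1 PC=3
Step 4: PC=3 exec 'MOV C, -2'. After: A=0 B=0 C=-2 D=5 ZF=1 PC=4
Step 5: PC=4 exec 'ADD A, 5'. After: A=5 B=0 C=-2 D=5 ZF=0 PC=5
Step 6: PC=5 exec 'MUL D, B'. After: A=5 B=0 C=-2 D=0 ZF=1 PC=6
Step 7: PC=6 exec 'MOV A, D'. After: A=0 B=0 C=-2 D=0 ZF=1 PC=7
Step 8: PC=7 exec 'MOV C, 7'. After: A=0 B=0 C=7 D=0 ZF=1 PC=8
Step 9: PC=8 exec 'MOV A, 11'. After: A=11 B=0 C=7 D=0 ZF=1 PC=9
First time PC=9: D=0

0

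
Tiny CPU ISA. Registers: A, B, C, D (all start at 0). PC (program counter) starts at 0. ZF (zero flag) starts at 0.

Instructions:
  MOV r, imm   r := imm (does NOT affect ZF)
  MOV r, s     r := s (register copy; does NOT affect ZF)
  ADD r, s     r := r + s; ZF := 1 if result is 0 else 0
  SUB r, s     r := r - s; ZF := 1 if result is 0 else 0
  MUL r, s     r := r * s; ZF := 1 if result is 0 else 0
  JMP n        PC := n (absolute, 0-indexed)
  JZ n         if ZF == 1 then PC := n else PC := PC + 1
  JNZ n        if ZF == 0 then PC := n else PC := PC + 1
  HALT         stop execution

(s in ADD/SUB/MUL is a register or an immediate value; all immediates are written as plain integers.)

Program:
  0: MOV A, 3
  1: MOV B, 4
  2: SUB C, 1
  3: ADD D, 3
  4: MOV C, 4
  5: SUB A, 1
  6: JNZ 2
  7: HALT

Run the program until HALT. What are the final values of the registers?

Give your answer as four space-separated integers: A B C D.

Step 1: PC=0 exec 'MOV A, 3'. After: A=3 B=0 C=0 D=0 ZF=0 PC=1
Step 2: PC=1 exec 'MOV B, 4'. After: A=3 B=4 C=0 D=0 ZF=0 PC=2
Step 3: PC=2 exec 'SUB C, 1'. After: A=3 B=4 C=-1 D=0 ZF=0 PC=3
Step 4: PC=3 exec 'ADD D, 3'. After: A=3 B=4 C=-1 D=3 ZF=0 PC=4
Step 5: PC=4 exec 'MOV C, 4'. After: A=3 B=4 C=4 D=3 ZF=0 PC=5
Step 6: PC=5 exec 'SUB A, 1'. After: A=2 B=4 C=4 D=3 ZF=0 PC=6
Step 7: PC=6 exec 'JNZ 2'. After: A=2 B=4 C=4 D=3 ZF=0 PC=2
Step 8: PC=2 exec 'SUB C, 1'. After: A=2 B=4 C=3 D=3 ZF=0 PC=3
Step 9: PC=3 exec 'ADD D, 3'. After: A=2 B=4 C=3 D=6 ZF=0 PC=4
Step 10: PC=4 exec 'MOV C, 4'. After: A=2 B=4 C=4 D=6 ZF=0 PC=5
Step 11: PC=5 exec 'SUB A, 1'. After: A=1 B=4 C=4 D=6 ZF=0 PC=6
Step 12: PC=6 exec 'JNZ 2'. After: A=1 B=4 C=4 D=6 ZF=0 PC=2
Step 13: PC=2 exec 'SUB C, 1'. After: A=1 B=4 C=3 D=6 ZF=0 PC=3
Step 14: PC=3 exec 'ADD D, 3'. After: A=1 B=4 C=3 D=9 ZF=0 PC=4
Step 15: PC=4 exec 'MOV C, 4'. After: A=1 B=4 C=4 D=9 ZF=0 PC=5
Step 16: PC=5 exec 'SUB A, 1'. After: A=0 B=4 C=4 D=9 ZF=1 PC=6
Step 17: PC=6 exec 'JNZ 2'. After: A=0 B=4 C=4 D=9 ZF=1 PC=7
Step 18: PC=7 exec 'HALT'. After: A=0 B=4 C=4 D=9 ZF=1 PC=7 HALTED

Answer: 0 4 4 9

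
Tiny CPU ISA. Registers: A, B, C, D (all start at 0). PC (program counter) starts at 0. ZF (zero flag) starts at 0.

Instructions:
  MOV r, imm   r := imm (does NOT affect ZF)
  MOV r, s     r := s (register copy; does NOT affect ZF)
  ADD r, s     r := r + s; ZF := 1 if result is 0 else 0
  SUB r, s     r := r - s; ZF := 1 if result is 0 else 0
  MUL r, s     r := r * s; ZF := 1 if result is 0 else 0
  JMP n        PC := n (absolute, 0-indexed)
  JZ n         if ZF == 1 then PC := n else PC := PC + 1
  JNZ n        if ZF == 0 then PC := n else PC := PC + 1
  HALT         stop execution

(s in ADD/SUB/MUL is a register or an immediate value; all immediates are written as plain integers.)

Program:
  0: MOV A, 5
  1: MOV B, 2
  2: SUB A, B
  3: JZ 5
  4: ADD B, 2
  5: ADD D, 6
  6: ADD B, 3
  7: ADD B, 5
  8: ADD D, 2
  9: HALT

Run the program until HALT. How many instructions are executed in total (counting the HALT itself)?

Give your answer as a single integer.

Step 1: PC=0 exec 'MOV A, 5'. After: A=5 B=0 C=0 D=0 ZF=0 PC=1
Step 2: PC=1 exec 'MOV B, 2'. After: A=5 B=2 C=0 D=0 ZF=0 PC=2
Step 3: PC=2 exec 'SUB A, B'. After: A=3 B=2 C=0 D=0 ZF=0 PC=3
Step 4: PC=3 exec 'JZ 5'. After: A=3 B=2 C=0 D=0 ZF=0 PC=4
Step 5: PC=4 exec 'ADD B, 2'. After: A=3 B=4 C=0 D=0 ZF=0 PC=5
Step 6: PC=5 exec 'ADD D, 6'. After: A=3 B=4 C=0 D=6 ZF=0 PC=6
Step 7: PC=6 exec 'ADD B, 3'. After: A=3 B=7 C=0 D=6 ZF=0 PC=7
Step 8: PC=7 exec 'ADD B, 5'. After: A=3 B=12 C=0 D=6 ZF=0 PC=8
Step 9: PC=8 exec 'ADD D, 2'. After: A=3 B=12 C=0 D=8 ZF=0 PC=9
Step 10: PC=9 exec 'HALT'. After: A=3 B=12 C=0 D=8 ZF=0 PC=9 HALTED
Total instructions executed: 10

Answer: 10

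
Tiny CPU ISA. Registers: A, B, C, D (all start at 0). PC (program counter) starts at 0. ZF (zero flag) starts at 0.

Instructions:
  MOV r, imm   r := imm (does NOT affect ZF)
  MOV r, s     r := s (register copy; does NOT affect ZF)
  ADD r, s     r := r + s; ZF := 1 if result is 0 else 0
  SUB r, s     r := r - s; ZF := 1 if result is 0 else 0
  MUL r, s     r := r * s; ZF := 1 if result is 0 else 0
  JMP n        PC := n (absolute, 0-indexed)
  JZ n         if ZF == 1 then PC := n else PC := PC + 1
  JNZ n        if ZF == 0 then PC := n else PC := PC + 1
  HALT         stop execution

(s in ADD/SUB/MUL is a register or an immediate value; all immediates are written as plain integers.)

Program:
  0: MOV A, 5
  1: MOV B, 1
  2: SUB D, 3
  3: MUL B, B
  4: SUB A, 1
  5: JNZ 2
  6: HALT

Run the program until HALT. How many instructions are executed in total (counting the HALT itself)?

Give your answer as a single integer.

Step 1: PC=0 exec 'MOV A, 5'. After: A=5 B=0 C=0 D=0 ZF=0 PC=1
Step 2: PC=1 exec 'MOV B, 1'. After: A=5 B=1 C=0 D=0 ZF=0 PC=2
Step 3: PC=2 exec 'SUB D, 3'. After: A=5 B=1 C=0 D=-3 ZF=0 PC=3
Step 4: PC=3 exec 'MUL B, B'. After: A=5 B=1 C=0 D=-3 ZF=0 PC=4
Step 5: PC=4 exec 'SUB A, 1'. After: A=4 B=1 C=0 D=-3 ZF=0 PC=5
Step 6: PC=5 exec 'JNZ 2'. After: A=4 B=1 C=0 D=-3 ZF=0 PC=2
Step 7: PC=2 exec 'SUB D, 3'. After: A=4 B=1 C=0 D=-6 ZF=0 PC=3
Step 8: PC=3 exec 'MUL B, B'. After: A=4 B=1 C=0 D=-6 ZF=0 PC=4
Step 9: PC=4 exec 'SUB A, 1'. After: A=3 B=1 C=0 D=-6 ZF=0 PC=5
Step 10: PC=5 exec 'JNZ 2'. After: A=3 B=1 C=0 D=-6 ZF=0 PC=2
Step 11: PC=2 exec 'SUB D, 3'. After: A=3 B=1 C=0 D=-9 ZF=0 PC=3
Step 12: PC=3 exec 'MUL B, B'. After: A=3 B=1 C=0 D=-9 ZF=0 PC=4
Step 13: PC=4 exec 'SUB A, 1'. After: A=2 B=1 C=0 D=-9 ZF=0 PC=5
Step 14: PC=5 exec 'JNZ 2'. After: A=2 B=1 C=0 D=-9 ZF=0 PC=2
Step 15: PC=2 exec 'SUB D, 3'. After: A=2 B=1 C=0 D=-12 ZF=0 PC=3
Step 16: PC=3 exec 'MUL B, B'. After: A=2 B=1 C=0 D=-12 ZF=0 PC=4
Step 17: PC=4 exec 'SUB A, 1'. After: A=1 B=1 C=0 D=-12 ZF=0 PC=5
Step 18: PC=5 exec 'JNZ 2'. After: A=1 B=1 C=0 D=-12 ZF=0 PC=2
Step 19: PC=2 exec 'SUB D, 3'. After: A=1 B=1 C=0 D=-15 ZF=0 PC=3
Step 20: PC=3 exec 'MUL B, B'. After: A=1 B=1 C=0 D=-15 ZF=0 PC=4
Step 21: PC=4 exec 'SUB A, 1'. After: A=0 B=1 C=0 D=-15 ZF=1 PC=5
Step 22: PC=5 exec 'JNZ 2'. After: A=0 B=1 C=0 D=-15 ZF=1 PC=6
Step 23: PC=6 exec 'HALT'. After: A=0 B=1 C=0 D=-15 ZF=1 PC=6 HALTED
Total instructions executed: 23

Answer: 23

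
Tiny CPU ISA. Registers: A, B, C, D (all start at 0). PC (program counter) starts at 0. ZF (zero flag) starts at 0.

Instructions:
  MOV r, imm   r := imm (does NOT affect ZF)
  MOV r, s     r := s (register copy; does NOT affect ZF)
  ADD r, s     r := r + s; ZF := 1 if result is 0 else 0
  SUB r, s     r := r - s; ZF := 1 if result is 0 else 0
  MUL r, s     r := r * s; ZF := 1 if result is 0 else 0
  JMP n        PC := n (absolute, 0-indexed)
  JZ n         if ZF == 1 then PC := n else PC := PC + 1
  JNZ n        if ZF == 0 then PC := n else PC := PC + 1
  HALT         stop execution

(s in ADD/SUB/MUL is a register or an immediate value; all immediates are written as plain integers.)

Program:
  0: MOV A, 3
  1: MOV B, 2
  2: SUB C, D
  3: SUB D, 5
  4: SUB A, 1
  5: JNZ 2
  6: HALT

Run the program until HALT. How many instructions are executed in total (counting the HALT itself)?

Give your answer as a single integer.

Answer: 15

Derivation:
Step 1: PC=0 exec 'MOV A, 3'. After: A=3 B=0 C=0 D=0 ZF=0 PC=1
Step 2: PC=1 exec 'MOV B, 2'. After: A=3 B=2 C=0 D=0 ZF=0 PC=2
Step 3: PC=2 exec 'SUB C, D'. After: A=3 B=2 C=0 D=0 ZF=1 PC=3
Step 4: PC=3 exec 'SUB D, 5'. After: A=3 B=2 C=0 D=-5 ZF=0 PC=4
Step 5: PC=4 exec 'SUB A, 1'. After: A=2 B=2 C=0 D=-5 ZF=0 PC=5
Step 6: PC=5 exec 'JNZ 2'. After: A=2 B=2 C=0 D=-5 ZF=0 PC=2
Step 7: PC=2 exec 'SUB C, D'. After: A=2 B=2 C=5 D=-5 ZF=0 PC=3
Step 8: PC=3 exec 'SUB D, 5'. After: A=2 B=2 C=5 D=-10 ZF=0 PC=4
Step 9: PC=4 exec 'SUB A, 1'. After: A=1 B=2 C=5 D=-10 ZF=0 PC=5
Step 10: PC=5 exec 'JNZ 2'. After: A=1 B=2 C=5 D=-10 ZF=0 PC=2
Step 11: PC=2 exec 'SUB C, D'. After: A=1 B=2 C=15 D=-10 ZF=0 PC=3
Step 12: PC=3 exec 'SUB D, 5'. After: A=1 B=2 C=15 D=-15 ZF=0 PC=4
Step 13: PC=4 exec 'SUB A, 1'. After: A=0 B=2 C=15 D=-15 ZF=1 PC=5
Step 14: PC=5 exec 'JNZ 2'. After: A=0 B=2 C=15 D=-15 ZF=1 PC=6
Step 15: PC=6 exec 'HALT'. After: A=0 B=2 C=15 D=-15 ZF=1 PC=6 HALTED
Total instructions executed: 15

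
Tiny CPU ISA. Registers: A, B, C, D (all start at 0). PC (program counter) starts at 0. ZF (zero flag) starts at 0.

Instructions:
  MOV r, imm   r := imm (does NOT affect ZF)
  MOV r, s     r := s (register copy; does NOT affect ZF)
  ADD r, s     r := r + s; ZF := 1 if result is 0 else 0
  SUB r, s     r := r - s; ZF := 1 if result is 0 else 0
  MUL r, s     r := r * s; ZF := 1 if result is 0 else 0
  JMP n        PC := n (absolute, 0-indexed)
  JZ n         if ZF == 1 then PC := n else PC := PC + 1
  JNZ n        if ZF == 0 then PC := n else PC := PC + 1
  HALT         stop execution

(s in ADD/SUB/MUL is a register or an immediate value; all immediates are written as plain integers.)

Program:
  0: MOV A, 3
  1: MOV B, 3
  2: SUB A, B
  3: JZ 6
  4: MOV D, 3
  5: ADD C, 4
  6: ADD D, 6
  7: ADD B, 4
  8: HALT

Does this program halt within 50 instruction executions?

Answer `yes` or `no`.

Answer: yes

Derivation:
Step 1: PC=0 exec 'MOV A, 3'. After: A=3 B=0 C=0 D=0 ZF=0 PC=1
Step 2: PC=1 exec 'MOV B, 3'. After: A=3 B=3 C=0 D=0 ZF=0 PC=2
Step 3: PC=2 exec 'SUB A, B'. After: A=0 B=3 C=0 D=0 ZF=1 PC=3
Step 4: PC=3 exec 'JZ 6'. After: A=0 B=3 C=0 D=0 ZF=1 PC=6
Step 5: PC=6 exec 'ADD D, 6'. After: A=0 B=3 C=0 D=6 ZF=0 PC=7
Step 6: PC=7 exec 'ADD B, 4'. After: A=0 B=7 C=0 D=6 ZF=0 PC=8
Step 7: PC=8 exec 'HALT'. After: A=0 B=7 C=0 D=6 ZF=0 PC=8 HALTED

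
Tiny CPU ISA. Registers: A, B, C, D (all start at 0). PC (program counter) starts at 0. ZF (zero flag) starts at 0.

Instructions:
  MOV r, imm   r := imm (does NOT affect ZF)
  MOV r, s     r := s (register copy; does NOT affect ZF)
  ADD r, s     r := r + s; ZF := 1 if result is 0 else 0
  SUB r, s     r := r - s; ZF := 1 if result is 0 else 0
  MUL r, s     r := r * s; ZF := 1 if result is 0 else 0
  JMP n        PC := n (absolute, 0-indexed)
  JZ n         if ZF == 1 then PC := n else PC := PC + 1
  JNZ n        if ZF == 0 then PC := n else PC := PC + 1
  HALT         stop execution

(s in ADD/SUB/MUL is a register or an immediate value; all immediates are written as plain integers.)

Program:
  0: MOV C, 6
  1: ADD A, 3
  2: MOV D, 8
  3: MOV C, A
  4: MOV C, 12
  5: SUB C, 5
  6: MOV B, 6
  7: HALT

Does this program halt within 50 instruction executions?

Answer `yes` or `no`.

Answer: yes

Derivation:
Step 1: PC=0 exec 'MOV C, 6'. After: A=0 B=0 C=6 D=0 ZF=0 PC=1
Step 2: PC=1 exec 'ADD A, 3'. After: A=3 B=0 C=6 D=0 ZF=0 PC=2
Step 3: PC=2 exec 'MOV D, 8'. After: A=3 B=0 C=6 D=8 ZF=0 PC=3
Step 4: PC=3 exec 'MOV C, A'. After: A=3 B=0 C=3 D=8 ZF=0 PC=4
Step 5: PC=4 exec 'MOV C, 12'. After: A=3 B=0 C=12 D=8 ZF=0 PC=5
Step 6: PC=5 exec 'SUB C, 5'. After: A=3 B=0 C=7 D=8 ZF=0 PC=6
Step 7: PC=6 exec 'MOV B, 6'. After: A=3 B=6 C=7 D=8 ZF=0 PC=7
Step 8: PC=7 exec 'HALT'. After: A=3 B=6 C=7 D=8 ZF=0 PC=7 HALTED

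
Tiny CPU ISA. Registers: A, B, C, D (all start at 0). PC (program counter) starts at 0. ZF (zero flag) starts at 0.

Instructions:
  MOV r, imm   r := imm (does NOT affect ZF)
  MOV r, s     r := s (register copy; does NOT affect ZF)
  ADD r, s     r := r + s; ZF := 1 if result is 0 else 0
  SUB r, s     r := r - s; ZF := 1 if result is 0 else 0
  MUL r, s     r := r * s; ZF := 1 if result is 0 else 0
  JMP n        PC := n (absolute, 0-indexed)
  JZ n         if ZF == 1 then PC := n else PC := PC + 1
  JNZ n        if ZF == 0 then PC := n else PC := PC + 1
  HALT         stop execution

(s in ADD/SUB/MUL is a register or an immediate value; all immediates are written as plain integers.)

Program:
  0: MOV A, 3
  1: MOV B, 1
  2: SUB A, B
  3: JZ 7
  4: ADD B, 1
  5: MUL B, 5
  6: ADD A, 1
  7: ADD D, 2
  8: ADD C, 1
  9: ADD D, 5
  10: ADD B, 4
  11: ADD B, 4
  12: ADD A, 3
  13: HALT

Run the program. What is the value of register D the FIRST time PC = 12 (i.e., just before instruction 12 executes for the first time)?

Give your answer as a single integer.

Step 1: PC=0 exec 'MOV A, 3'. After: A=3 B=0 C=0 D=0 ZF=0 PC=1
Step 2: PC=1 exec 'MOV B, 1'. After: A=3 B=1 C=0 D=0 ZF=0 PC=2
Step 3: PC=2 exec 'SUB A, B'. After: A=2 B=1 C=0 D=0 ZF=0 PC=3
Step 4: PC=3 exec 'JZ 7'. After: A=2 B=1 C=0 D=0 ZF=0 PC=4
Step 5: PC=4 exec 'ADD B, 1'. After: A=2 B=2 C=0 D=0 ZF=0 PC=5
Step 6: PC=5 exec 'MUL B, 5'. After: A=2 B=10 C=0 D=0 ZF=0 PC=6
Step 7: PC=6 exec 'ADD A, 1'. After: A=3 B=10 C=0 D=0 ZF=0 PC=7
Step 8: PC=7 exec 'ADD D, 2'. After: A=3 B=10 C=0 D=2 ZF=0 PC=8
Step 9: PC=8 exec 'ADD C, 1'. After: A=3 B=10 C=1 D=2 ZF=0 PC=9
Step 10: PC=9 exec 'ADD D, 5'. After: A=3 B=10 C=1 D=7 ZF=0 PC=10
Step 11: PC=10 exec 'ADD B, 4'. After: A=3 B=14 C=1 D=7 ZF=0 PC=11
Step 12: PC=11 exec 'ADD B, 4'. After: A=3 B=18 C=1 D=7 ZF=0 PC=12
First time PC=12: D=7

7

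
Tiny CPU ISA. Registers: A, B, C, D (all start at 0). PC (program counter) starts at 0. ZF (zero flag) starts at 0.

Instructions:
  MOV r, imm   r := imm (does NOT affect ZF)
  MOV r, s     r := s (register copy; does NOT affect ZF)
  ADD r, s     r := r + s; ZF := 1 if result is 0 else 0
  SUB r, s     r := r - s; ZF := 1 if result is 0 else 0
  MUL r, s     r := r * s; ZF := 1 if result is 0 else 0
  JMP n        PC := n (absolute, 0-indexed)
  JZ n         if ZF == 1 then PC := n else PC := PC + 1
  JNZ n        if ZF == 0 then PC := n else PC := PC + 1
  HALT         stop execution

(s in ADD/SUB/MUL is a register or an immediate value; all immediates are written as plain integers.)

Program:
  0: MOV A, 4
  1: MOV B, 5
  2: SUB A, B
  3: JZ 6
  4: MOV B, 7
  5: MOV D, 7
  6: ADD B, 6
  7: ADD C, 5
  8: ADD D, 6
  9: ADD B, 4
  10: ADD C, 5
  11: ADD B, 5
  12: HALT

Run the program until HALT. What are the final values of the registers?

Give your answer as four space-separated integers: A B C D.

Step 1: PC=0 exec 'MOV A, 4'. After: A=4 B=0 C=0 D=0 ZF=0 PC=1
Step 2: PC=1 exec 'MOV B, 5'. After: A=4 B=5 C=0 D=0 ZF=0 PC=2
Step 3: PC=2 exec 'SUB A, B'. After: A=-1 B=5 C=0 D=0 ZF=0 PC=3
Step 4: PC=3 exec 'JZ 6'. After: A=-1 B=5 C=0 D=0 ZF=0 PC=4
Step 5: PC=4 exec 'MOV B, 7'. After: A=-1 B=7 C=0 D=0 ZF=0 PC=5
Step 6: PC=5 exec 'MOV D, 7'. After: A=-1 B=7 C=0 D=7 ZF=0 PC=6
Step 7: PC=6 exec 'ADD B, 6'. After: A=-1 B=13 C=0 D=7 ZF=0 PC=7
Step 8: PC=7 exec 'ADD C, 5'. After: A=-1 B=13 C=5 D=7 ZF=0 PC=8
Step 9: PC=8 exec 'ADD D, 6'. After: A=-1 B=13 C=5 D=13 ZF=0 PC=9
Step 10: PC=9 exec 'ADD B, 4'. After: A=-1 B=17 C=5 D=13 ZF=0 PC=10
Step 11: PC=10 exec 'ADD C, 5'. After: A=-1 B=17 C=10 D=13 ZF=0 PC=11
Step 12: PC=11 exec 'ADD B, 5'. After: A=-1 B=22 C=10 D=13 ZF=0 PC=12
Step 13: PC=12 exec 'HALT'. After: A=-1 B=22 C=10 D=13 ZF=0 PC=12 HALTED

Answer: -1 22 10 13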